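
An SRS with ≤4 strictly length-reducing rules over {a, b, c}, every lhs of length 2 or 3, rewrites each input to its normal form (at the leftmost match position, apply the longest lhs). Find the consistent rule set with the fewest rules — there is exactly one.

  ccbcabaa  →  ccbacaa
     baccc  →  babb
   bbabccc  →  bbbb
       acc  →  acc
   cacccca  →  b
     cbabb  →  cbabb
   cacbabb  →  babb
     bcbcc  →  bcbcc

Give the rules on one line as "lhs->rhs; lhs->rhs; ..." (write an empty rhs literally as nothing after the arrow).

bba->b; cab->ac; cac->; ccc->bb

  | ccbcabaa => ccbacaa
  | baccc => babb
  | bbabccc => bbccc => bbbb
  | acc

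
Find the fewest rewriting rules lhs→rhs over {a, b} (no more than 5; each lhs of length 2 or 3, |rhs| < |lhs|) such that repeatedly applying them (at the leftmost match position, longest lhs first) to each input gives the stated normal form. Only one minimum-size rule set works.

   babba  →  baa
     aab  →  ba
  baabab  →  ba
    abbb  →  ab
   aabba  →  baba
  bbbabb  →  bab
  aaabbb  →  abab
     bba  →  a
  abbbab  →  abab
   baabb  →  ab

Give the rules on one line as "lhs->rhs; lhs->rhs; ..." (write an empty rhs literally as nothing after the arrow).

  | babba => baa
  | aab => ba
  | baabab => bbaab => aab => ba
  | abbb => ab

aab->ba; bb->b; bba->a; bbb->b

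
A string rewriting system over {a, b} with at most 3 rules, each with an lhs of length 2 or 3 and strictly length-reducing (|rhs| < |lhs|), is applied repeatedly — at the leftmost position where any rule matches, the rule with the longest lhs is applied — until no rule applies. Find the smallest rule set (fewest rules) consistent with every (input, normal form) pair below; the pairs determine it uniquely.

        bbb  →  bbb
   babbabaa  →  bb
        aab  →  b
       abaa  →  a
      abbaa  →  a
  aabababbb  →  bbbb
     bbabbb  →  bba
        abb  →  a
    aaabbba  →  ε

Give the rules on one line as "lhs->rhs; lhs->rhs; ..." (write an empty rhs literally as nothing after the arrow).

  | bbb
  | babbabaa => bababaa => baabaa => bbaa => bb
  | aab => b
  | abaa => aaa => a

aa->; ab->a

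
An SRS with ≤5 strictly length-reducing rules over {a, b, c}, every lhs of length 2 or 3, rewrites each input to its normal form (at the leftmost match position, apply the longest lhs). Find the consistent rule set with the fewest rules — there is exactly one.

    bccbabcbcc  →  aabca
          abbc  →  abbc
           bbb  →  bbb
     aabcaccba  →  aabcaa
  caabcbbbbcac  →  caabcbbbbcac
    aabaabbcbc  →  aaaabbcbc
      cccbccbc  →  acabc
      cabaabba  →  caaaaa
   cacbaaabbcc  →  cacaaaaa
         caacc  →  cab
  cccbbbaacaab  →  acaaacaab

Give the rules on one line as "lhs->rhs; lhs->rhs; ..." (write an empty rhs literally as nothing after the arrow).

  | bccbabcbcc => bababcbcc => ababcbcc => aabcbcc => aabcba => aabca
  | abbc
  | bbb
  | aabcaccba => aabcbba => aabcaa

acc->b; ba->a; bba->aa; cc->a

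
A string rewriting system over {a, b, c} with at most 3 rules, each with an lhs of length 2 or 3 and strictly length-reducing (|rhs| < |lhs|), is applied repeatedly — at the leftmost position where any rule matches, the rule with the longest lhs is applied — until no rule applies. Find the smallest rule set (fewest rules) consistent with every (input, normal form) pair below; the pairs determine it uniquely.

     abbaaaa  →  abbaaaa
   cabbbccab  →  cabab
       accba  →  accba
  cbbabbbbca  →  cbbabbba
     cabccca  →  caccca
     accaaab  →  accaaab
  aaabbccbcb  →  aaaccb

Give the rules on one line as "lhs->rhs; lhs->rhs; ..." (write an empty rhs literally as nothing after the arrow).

  | abbaaaa
  | cabbbccab => cabbcab => cabab
  | accba
  | cbbabbbbca => cbbabbba

bbc->b; bc->c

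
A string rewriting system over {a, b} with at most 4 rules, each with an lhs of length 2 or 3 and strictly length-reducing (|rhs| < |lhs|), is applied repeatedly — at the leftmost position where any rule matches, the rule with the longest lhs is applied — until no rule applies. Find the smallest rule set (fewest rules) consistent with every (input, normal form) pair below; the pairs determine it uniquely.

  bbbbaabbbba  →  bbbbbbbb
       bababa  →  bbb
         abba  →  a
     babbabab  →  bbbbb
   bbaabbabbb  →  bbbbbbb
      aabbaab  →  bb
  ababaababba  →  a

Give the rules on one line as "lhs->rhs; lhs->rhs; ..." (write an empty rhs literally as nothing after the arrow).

  | bbbbaabbbba => bbbbabbbba => bbbbbbbba => bbbbbbbb
  | bababa => bbaba => bbba => bbb
  | abba => a
  | babbabab => bbbabab => bbbbab => bbbbb

aab->; abb->; ba->b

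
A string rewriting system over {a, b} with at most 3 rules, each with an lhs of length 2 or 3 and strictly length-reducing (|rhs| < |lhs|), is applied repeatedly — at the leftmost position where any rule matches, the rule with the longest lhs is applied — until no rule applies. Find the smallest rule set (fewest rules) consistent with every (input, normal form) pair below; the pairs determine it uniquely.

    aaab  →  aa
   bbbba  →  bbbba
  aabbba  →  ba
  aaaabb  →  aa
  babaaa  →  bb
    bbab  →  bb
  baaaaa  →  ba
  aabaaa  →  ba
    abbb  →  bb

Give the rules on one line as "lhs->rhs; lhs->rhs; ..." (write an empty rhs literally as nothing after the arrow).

  | aaab => aa
  | bbbba
  | aabbba => abba => ba
  | aaaabb => aaab => aa

ab->; aba->b; baa->b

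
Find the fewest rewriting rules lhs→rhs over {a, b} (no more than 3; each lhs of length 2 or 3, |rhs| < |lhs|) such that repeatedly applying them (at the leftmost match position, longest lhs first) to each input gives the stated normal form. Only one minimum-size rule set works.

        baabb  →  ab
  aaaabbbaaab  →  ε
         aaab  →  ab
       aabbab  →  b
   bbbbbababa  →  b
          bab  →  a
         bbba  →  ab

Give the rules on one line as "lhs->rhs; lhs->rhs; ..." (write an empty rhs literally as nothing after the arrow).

aa->; ba->b; bb->a

  | baabb => babb => bbb => ab
  | aaaabbbaaab => aabbbaaab => bbbaaab => abaaab => abaab => abab => abb => aa => ε
  | aaab => ab
  | aabbab => bbab => aab => b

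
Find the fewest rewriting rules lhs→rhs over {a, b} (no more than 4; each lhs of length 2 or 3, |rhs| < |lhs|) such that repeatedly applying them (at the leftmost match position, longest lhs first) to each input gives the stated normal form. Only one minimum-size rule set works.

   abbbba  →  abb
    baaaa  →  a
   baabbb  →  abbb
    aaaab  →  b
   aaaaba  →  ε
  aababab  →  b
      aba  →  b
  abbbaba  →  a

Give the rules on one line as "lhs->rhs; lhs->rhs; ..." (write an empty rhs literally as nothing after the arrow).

aa->; aba->b; ba->; bba->

  | abbbba => abb
  | baaaa => aaa => a
  | baabbb => abbb
  | aaaab => aab => b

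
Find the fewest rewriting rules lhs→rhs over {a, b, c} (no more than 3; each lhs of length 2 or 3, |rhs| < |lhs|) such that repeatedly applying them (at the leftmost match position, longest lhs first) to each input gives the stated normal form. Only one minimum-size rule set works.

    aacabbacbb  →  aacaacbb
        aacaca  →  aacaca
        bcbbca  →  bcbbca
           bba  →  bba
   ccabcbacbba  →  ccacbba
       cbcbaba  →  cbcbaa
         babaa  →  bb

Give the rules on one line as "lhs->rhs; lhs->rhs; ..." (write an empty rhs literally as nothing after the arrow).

  | aacabbacbb => aacabacbb => aacaacbb
  | aacaca
  | bcbbca
  | bba

aaa->b; ab->a; bac->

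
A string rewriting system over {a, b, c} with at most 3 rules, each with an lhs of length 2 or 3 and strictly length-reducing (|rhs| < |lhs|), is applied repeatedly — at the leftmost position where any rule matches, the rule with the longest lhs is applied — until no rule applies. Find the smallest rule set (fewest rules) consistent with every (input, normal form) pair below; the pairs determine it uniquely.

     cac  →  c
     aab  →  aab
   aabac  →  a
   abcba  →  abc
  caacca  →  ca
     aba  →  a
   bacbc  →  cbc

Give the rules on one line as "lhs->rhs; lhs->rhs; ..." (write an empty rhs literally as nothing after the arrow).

ac->; ba->

  | cac => c
  | aab
  | aabac => aac => a
  | abcba => abc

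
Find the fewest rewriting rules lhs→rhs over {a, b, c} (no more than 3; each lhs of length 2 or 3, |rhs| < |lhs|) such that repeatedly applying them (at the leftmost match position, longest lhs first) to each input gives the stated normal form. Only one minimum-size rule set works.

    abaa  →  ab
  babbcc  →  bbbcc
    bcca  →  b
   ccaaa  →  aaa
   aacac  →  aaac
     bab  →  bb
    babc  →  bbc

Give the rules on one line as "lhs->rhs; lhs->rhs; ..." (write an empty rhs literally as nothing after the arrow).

  | abaa => aba => ab
  | babbcc => bbbcc
  | bcca => bca => ba => b
  | ccaaa => caaa => aaa

ba->b; ca->a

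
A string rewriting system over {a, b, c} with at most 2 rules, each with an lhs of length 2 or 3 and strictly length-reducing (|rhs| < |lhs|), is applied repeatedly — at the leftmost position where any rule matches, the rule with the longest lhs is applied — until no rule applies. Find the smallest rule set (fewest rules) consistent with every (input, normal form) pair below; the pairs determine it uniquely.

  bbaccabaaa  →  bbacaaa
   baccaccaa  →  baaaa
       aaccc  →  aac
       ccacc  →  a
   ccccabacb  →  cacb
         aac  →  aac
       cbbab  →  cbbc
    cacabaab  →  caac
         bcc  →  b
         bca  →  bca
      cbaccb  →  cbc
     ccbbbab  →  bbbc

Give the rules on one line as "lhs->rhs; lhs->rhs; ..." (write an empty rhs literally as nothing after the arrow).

  | bbaccabaaa => bbaabaaa => bbacaaa
  | baccaccaa => baaccaa => baaaa
  | aaccc => aac
  | ccacc => acc => a

ab->c; cc->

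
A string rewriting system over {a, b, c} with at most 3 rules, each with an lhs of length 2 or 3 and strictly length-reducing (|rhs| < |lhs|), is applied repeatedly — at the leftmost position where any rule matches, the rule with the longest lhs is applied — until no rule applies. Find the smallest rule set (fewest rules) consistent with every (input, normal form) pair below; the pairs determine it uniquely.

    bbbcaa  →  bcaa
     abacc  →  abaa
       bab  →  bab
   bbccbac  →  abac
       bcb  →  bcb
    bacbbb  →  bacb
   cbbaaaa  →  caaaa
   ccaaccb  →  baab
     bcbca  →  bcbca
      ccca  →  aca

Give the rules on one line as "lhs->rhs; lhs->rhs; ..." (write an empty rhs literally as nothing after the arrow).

  | bbbcaa => bcaa
  | abacc => abaa
  | bab
  | bbccbac => ccbac => abac

bb->; cc->a; cca->b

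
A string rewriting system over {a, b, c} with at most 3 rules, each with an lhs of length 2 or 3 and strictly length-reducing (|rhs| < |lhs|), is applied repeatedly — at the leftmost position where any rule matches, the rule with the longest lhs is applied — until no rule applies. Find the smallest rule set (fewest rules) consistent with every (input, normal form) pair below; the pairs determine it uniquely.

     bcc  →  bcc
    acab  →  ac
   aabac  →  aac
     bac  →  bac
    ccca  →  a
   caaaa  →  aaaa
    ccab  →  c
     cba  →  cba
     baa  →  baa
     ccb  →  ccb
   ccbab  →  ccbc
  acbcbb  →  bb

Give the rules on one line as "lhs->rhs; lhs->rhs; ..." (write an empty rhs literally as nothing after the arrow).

ab->c; ca->a; cbb->bb

  | bcc
  | acab => aab => ac
  | aabac => acac => aac
  | bac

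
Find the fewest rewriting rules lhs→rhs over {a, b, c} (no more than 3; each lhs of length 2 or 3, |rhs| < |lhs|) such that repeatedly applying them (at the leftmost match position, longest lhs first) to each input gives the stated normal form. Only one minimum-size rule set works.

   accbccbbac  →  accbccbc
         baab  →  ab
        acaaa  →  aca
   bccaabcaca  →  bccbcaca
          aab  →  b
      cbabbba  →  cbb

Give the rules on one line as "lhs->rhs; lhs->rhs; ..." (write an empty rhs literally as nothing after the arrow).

  | accbccbbac => accbccbc
  | baab => ab
  | acaaa => aca
  | bccaabcaca => bccbcaca

aa->; ba->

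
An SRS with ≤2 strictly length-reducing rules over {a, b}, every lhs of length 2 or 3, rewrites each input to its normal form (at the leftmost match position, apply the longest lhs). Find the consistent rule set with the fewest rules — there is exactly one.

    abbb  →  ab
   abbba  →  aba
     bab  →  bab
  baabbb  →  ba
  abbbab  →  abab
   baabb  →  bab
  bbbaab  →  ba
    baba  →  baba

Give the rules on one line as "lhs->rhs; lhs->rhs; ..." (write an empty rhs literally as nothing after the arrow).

aab->a; bb->

  | abbb => ab
  | abbba => aba
  | bab
  | baabbb => babb => ba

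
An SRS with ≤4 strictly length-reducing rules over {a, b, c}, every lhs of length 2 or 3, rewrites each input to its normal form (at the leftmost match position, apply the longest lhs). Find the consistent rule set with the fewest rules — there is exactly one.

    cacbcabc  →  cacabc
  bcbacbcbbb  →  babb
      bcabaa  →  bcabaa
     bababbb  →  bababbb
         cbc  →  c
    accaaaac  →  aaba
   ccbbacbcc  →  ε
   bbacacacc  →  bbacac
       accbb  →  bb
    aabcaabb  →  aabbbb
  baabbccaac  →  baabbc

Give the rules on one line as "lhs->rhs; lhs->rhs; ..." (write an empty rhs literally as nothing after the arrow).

  | cacbcabc => cacabc
  | bcbacbcbbb => bacbcbbb => bacbbb => babb
  | bcabaa
  | bababbb

aac->ba; acc->; caa->b; cb->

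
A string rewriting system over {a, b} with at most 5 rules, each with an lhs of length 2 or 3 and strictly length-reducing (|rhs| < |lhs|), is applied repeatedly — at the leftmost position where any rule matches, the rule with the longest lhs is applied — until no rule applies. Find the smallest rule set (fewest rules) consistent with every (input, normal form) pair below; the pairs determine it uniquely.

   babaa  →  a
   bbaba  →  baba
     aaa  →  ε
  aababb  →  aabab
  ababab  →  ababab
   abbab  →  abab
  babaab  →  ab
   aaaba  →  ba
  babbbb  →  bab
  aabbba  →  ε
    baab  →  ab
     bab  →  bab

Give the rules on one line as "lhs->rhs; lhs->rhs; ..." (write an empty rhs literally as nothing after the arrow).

  | babaa => baa => a
  | bbaba => baba
  | aaa => ε
  | aababb => aabab

aaa->; baa->a; bb->b; bbb->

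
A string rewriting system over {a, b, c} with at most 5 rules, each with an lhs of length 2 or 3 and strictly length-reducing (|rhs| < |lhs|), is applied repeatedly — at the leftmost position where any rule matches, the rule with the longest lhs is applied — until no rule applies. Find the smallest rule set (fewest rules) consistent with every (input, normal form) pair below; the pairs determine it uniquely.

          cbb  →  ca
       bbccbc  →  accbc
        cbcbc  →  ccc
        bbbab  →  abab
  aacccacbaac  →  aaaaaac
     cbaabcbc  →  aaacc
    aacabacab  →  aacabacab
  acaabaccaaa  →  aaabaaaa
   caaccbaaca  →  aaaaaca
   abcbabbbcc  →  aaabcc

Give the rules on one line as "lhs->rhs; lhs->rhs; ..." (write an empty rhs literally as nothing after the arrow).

bb->a; bcb->c; caa->aa; cba->aa

  | cbb => ca
  | bbccbc => accbc
  | cbcbc => ccc
  | bbbab => abab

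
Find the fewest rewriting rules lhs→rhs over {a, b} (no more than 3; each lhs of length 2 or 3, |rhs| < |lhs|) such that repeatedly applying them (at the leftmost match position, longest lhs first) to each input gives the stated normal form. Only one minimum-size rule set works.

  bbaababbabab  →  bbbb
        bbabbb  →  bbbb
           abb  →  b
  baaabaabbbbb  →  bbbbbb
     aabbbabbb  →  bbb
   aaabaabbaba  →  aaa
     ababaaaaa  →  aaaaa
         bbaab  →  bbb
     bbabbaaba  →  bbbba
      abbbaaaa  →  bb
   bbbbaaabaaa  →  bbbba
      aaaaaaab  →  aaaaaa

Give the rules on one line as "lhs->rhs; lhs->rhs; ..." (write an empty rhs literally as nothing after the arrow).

  | bbaababbabab => bbbabbabab => bbbbabab => bbbbab => bbbb
  | bbabbb => bbbb
  | abb => b
  | baaabaabbbbb => babaabbbbb => baabbbbb => bbbbbb

ab->; baa->b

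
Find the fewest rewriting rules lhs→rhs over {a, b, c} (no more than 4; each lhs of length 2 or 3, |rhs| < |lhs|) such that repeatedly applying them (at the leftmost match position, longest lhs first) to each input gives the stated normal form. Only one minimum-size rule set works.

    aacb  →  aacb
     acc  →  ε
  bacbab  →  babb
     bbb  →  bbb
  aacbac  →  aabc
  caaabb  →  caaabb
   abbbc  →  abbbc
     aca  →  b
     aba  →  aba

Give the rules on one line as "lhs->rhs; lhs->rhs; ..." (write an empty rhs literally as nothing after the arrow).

  | aacb
  | acc => ε
  | bacbab => babb
  | bbb

aca->b; acc->; cba->b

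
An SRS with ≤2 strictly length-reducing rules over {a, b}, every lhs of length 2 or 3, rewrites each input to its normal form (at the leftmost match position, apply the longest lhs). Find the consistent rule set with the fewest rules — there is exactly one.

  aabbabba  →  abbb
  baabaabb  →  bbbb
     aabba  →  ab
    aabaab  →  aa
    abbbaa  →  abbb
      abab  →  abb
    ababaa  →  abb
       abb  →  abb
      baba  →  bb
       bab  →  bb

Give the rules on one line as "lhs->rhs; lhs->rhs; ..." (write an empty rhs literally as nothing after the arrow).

aab->a; ba->b

  | aabbabba => ababba => abbba => abbb
  | baabaabb => babaabb => bbaabb => bbabb => bbbb
  | aabba => aba => ab
  | aabaab => aaab => aa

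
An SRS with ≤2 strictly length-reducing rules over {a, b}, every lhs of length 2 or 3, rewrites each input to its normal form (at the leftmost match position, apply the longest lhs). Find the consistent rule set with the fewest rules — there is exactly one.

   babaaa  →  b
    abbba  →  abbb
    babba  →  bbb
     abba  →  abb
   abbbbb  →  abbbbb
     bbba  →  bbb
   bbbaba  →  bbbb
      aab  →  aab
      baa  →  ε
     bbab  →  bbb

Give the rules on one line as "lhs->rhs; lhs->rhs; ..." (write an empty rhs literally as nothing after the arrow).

ba->b; baa->

  | babaaa => bbaaa => ba => b
  | abbba => abbb
  | babba => bbba => bbb
  | abba => abb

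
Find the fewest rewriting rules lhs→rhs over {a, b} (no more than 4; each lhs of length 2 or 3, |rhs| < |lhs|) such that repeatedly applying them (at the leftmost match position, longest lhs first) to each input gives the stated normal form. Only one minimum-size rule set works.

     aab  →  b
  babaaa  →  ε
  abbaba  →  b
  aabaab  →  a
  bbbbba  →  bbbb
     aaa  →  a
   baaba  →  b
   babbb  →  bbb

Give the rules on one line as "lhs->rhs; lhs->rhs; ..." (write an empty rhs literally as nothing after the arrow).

aa->; ab->a; aba->b; ba->

  | aab => b
  | babaaa => baaa => aa => ε
  | abbaba => ababa => bba => b
  | aabaab => baab => ab => a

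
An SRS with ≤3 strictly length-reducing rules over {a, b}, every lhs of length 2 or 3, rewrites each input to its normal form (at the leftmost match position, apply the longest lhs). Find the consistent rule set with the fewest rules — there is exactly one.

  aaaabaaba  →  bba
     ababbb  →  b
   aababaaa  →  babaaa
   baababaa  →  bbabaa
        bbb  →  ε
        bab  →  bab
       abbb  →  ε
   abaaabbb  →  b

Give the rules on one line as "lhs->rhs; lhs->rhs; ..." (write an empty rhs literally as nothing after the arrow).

  | aaaabaaba => aabaaba => baaba => bba
  | ababbb => abbbb => bbbb => b
  | aababaaa => babaaa
  | baababaa => bbabaa

aab->b; abb->bb; bbb->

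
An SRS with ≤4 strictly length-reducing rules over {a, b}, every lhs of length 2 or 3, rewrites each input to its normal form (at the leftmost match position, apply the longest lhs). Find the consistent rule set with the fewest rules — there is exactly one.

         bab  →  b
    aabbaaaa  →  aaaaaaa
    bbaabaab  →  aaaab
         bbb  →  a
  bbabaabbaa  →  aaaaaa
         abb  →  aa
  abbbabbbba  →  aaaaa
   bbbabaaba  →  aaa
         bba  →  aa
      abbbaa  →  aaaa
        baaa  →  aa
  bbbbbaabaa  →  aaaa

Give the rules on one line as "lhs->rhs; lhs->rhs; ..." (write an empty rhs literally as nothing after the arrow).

  | bab => b
  | aabbaaaa => aaaaaaa
  | bbaabaab => aaabaab => aaaab
  | bbb => bb => a

ba->; bb->a; bbb->bb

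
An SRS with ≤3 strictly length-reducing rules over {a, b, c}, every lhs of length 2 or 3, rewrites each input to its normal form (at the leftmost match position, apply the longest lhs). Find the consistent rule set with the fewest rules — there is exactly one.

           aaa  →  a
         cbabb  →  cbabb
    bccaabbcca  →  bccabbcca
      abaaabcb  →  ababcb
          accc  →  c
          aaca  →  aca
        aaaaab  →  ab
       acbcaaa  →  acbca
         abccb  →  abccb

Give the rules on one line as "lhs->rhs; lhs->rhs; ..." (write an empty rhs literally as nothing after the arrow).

aa->a; acc->

  | aaa => aa => a
  | cbabb
  | bccaabbcca => bccabbcca
  | abaaabcb => abaabcb => ababcb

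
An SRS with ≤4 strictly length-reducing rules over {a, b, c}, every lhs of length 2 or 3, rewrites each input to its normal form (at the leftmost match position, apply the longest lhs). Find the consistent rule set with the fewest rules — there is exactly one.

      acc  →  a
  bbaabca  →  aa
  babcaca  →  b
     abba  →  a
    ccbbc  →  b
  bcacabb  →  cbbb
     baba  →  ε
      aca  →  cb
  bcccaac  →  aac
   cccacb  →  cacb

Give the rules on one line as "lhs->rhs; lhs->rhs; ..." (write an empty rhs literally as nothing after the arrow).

  | acc => a
  | bbaabca => bcabca => abca => aa
  | babcaca => cbcaca => caca => ccb => b
  | abba => abc => a

aca->cb; ba->c; bc->; cc->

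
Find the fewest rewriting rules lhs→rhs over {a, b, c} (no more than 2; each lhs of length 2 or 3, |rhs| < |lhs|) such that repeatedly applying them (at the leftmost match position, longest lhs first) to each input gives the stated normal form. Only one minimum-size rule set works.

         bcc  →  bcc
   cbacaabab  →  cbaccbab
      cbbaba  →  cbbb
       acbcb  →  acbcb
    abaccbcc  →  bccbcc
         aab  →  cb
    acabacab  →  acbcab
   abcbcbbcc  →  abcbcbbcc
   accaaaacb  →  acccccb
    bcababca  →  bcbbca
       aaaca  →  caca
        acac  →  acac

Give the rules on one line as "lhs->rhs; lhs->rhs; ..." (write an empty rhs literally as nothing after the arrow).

aa->c; aba->b

  | bcc
  | cbacaabab => cbaccbab
  | cbbaba => cbbb
  | acbcb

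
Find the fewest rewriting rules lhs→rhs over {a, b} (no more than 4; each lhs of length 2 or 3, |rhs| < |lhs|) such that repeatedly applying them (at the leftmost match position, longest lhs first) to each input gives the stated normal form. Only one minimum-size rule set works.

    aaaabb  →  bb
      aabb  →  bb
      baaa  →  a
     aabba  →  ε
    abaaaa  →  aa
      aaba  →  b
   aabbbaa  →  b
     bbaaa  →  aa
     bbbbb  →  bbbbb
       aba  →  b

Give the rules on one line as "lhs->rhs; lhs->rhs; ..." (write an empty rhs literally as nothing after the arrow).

  | aaaabb => aaabb => aabb => abb => bb
  | aabb => abb => bb
  | baaa => a
  | aabba => abba => bba => ε

ab->b; ba->b; baa->; bba->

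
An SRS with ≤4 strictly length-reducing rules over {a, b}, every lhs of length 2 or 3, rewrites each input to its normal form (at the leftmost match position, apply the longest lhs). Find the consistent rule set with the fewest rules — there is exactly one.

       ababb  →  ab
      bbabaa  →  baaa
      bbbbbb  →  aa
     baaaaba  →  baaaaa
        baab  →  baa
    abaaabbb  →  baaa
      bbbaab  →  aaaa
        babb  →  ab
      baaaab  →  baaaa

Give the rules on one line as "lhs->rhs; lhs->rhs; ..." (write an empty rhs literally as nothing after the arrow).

aab->aa; aba->ba; bab->a; bbb->aa

  | ababb => babb => ab
  | bbabaa => baaa
  | bbbbbb => aabbb => aabb => aab => aa
  | baaaaba => baaaaa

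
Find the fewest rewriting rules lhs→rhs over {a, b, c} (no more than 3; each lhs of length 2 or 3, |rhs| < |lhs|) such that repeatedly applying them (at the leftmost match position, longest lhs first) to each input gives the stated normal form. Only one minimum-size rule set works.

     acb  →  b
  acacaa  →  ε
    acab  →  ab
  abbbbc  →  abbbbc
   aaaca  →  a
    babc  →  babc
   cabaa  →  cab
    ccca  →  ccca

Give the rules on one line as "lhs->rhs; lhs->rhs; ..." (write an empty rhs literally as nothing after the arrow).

aa->; ac->

  | acb => b
  | acacaa => acaa => aa => ε
  | acab => ab
  | abbbbc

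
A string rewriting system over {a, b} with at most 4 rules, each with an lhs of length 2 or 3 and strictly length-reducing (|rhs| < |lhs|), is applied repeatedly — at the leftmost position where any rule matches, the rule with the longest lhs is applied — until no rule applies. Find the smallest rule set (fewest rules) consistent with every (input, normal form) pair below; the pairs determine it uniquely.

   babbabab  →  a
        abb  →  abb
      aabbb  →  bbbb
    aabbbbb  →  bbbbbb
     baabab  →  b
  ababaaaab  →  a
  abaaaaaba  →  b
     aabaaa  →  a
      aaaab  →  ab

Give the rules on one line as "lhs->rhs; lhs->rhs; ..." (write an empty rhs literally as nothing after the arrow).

  | babbabab => ababab => aaab => bab => a
  | abb
  | aabbb => bbbb
  | aabbbbb => bbbbbb

aa->b; ba->; bab->a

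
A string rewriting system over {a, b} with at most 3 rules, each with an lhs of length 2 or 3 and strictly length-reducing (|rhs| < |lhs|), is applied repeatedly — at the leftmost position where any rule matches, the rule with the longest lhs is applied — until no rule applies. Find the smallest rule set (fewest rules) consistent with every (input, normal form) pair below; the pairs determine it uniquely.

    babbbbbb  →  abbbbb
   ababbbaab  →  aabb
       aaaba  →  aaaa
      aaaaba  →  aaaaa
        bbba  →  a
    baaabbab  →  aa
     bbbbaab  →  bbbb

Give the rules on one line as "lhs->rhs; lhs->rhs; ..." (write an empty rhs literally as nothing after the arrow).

  | babbbbbb => abbbbb
  | ababbbaab => aabbaab => aabb
  | aaaba => aaaa
  | aaaaba => aaaaa

ba->a; baa->; bab->a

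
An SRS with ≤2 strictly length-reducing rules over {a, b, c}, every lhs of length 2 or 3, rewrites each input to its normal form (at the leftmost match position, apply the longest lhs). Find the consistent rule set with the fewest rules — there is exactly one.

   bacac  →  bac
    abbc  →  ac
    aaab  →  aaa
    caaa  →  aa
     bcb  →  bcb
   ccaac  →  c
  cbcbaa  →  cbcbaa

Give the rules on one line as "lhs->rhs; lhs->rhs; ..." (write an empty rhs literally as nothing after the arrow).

  | bacac => bac
  | abbc => abc => ac
  | aaab => aaa
  | caaa => aa

ab->a; ca->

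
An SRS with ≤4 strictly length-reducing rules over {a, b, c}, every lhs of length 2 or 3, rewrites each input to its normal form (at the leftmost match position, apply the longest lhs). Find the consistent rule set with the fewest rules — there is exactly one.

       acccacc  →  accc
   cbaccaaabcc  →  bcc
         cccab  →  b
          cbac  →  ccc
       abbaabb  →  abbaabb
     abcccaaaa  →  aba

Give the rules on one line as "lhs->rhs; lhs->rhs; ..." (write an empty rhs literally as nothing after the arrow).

ca->; cac->; cb->b; cba->cc

  | acccacc => accc
  | cbaccaaabcc => ccccaaabcc => cccaabcc => ccabcc => cbcc => bcc
  | cccab => ccb => cb => b
  | cbac => ccc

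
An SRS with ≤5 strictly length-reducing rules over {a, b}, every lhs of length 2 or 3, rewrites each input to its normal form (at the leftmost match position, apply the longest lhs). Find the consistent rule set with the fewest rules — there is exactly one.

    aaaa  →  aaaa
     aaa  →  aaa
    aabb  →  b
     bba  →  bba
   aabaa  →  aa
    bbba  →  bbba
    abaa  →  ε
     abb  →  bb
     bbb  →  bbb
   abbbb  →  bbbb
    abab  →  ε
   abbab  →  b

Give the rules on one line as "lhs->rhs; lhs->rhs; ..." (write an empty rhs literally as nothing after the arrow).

  | aaaa
  | aaa
  | aabb => b
  | bba

aab->; ab->b; baa->; bab->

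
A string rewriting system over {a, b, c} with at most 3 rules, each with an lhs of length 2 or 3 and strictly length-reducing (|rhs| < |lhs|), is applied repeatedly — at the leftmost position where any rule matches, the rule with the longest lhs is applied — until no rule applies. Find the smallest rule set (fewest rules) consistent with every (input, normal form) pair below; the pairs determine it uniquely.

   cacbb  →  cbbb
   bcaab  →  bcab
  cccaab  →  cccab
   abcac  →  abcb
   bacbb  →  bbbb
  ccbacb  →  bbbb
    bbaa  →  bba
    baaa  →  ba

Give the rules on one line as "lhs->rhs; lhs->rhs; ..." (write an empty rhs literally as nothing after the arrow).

aa->a; ac->b; ccb->bb

  | cacbb => cbbb
  | bcaab => bcab
  | cccaab => cccab
  | abcac => abcb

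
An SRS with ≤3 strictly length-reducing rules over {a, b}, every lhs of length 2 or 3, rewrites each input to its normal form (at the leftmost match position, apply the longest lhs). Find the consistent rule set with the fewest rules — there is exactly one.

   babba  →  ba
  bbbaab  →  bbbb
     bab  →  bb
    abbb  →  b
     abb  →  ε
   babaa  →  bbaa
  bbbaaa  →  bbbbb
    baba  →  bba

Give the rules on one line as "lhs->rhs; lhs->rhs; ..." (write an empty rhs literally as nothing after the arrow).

aaa->bb; ab->b; abb->

  | babba => ba
  | bbbaab => bbbab => bbbb
  | bab => bb
  | abbb => b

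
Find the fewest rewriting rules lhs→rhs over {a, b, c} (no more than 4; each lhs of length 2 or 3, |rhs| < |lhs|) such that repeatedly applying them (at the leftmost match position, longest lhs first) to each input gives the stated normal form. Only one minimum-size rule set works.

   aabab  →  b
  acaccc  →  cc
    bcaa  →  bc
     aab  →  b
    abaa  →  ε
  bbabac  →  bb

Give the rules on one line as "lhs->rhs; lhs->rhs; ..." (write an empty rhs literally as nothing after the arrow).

aa->; ab->; ac->

  | aabab => bab => b
  | acaccc => accc => cc
  | bcaa => bc
  | aab => b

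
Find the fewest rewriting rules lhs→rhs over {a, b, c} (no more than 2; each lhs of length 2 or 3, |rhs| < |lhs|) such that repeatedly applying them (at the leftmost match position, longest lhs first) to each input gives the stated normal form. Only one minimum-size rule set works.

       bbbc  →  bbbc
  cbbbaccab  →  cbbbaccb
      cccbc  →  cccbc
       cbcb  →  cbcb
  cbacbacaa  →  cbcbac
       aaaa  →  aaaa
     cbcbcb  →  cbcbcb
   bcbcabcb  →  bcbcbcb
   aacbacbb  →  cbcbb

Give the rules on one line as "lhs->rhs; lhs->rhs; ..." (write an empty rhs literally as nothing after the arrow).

acb->cb; ca->c

  | bbbc
  | cbbbaccab => cbbbaccb
  | cccbc
  | cbcb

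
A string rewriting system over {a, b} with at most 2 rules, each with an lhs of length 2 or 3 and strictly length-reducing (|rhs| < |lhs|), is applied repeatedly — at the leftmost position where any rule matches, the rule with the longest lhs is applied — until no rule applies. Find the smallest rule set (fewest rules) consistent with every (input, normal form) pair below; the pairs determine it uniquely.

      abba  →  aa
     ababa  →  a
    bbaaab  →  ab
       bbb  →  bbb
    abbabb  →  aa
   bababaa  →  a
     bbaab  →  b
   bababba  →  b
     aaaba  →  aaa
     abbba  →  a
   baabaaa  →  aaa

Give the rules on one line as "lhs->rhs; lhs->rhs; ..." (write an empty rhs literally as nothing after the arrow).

  | abba => aa
  | ababa => aba => a
  | bbaaab => baab => ab
  | bbb

abb->a; ba->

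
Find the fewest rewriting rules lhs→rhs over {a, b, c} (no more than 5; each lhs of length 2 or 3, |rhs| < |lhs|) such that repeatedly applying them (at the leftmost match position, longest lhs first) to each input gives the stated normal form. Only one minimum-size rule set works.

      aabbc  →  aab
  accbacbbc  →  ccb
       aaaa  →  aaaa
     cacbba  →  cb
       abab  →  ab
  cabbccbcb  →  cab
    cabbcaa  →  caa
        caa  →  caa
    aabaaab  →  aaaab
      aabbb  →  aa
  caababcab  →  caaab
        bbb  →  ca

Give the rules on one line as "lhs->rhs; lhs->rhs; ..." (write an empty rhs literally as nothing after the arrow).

  | aabbc => aab
  | accbacbbc => cbacbbc => ccbbc => ccb
  | aaaa
  | cacbba => cbba => cb

ac->; ba->; bbb->ca; bc->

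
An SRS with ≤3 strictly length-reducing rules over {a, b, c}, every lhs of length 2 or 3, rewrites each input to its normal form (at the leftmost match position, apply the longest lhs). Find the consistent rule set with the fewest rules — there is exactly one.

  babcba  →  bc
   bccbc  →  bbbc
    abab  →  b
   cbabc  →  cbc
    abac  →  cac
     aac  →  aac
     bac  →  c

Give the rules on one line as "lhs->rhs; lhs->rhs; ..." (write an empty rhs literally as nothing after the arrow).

  | babcba => bcba => bc
  | bccbc => bbbc
  | abab => cab => cc => b
  | cbabc => cbc

ab->c; ba->; cc->b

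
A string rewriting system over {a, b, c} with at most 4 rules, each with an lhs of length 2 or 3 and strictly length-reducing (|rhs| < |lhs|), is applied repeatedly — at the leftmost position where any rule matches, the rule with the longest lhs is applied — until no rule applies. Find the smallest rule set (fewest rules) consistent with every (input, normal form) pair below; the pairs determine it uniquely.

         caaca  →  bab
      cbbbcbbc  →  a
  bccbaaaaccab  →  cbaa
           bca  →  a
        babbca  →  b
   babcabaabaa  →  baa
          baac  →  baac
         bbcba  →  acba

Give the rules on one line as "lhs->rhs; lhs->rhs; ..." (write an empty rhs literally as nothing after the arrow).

aab->; bb->a; bc->; ca->b

  | caaca => baca => bab
  | cbbbcbbc => cabcbbc => bbcbbc => acbbc => acac => abc => a
  | bccbaaaaccab => cbaaaaccab => cbaaaacbb => cbaaaaca => cbaaaab => cbaa
  | bca => a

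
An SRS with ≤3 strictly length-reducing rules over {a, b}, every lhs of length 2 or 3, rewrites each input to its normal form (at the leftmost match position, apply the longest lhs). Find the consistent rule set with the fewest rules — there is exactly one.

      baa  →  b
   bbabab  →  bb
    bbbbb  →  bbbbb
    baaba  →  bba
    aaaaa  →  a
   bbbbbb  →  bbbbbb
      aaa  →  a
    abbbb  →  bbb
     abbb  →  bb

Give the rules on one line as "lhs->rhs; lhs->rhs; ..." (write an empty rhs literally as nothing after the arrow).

  | baa => b
  | bbabab => bbab => bb
  | bbbbb
  | baaba => bba

aa->; ab->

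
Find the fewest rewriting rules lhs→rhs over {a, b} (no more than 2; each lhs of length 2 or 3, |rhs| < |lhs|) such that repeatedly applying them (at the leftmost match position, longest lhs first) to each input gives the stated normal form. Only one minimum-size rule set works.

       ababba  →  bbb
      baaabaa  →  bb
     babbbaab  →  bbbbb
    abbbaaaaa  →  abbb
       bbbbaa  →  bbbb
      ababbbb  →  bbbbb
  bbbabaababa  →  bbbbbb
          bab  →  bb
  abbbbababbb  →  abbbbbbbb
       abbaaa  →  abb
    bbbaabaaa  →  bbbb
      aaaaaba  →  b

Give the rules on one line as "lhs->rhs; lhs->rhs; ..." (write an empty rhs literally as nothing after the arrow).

aba->ba; ba->b

  | ababba => babba => bbba => bbb
  | baaabaa => baabaa => babaa => bbaa => bba => bb
  | babbbaab => bbbbaab => bbbbab => bbbbb
  | abbbaaaaa => abbbaaaa => abbbaaa => abbbaa => abbba => abbb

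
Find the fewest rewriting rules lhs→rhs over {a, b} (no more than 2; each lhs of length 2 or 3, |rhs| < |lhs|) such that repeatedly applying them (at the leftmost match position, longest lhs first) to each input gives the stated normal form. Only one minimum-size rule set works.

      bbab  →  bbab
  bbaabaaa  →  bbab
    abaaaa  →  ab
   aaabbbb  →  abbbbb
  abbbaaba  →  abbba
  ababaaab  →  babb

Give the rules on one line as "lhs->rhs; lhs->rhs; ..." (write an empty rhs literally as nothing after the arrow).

aaa->ab; aba->

  | bbab
  | bbaabaaa => bbaaa => bbab
  | abaaaa => aaa => ab
  | aaabbbb => abbbbb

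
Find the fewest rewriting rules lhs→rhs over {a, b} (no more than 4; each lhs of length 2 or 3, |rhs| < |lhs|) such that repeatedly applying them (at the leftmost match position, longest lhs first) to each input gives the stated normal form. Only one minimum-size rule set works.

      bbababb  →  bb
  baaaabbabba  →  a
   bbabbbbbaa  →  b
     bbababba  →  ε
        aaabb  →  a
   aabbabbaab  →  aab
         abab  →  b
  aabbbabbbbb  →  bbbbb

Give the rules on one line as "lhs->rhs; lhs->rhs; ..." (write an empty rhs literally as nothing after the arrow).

aba->; abb->ba; ba->; bba->

  | bbababb => babb => bb
  | baaaabbabba => aaabbabba => aabaabba => aabba => abaa => a
  | bbabbbbbaa => bbbbbaa => bbba => b
  | bbababba => babba => bba => ε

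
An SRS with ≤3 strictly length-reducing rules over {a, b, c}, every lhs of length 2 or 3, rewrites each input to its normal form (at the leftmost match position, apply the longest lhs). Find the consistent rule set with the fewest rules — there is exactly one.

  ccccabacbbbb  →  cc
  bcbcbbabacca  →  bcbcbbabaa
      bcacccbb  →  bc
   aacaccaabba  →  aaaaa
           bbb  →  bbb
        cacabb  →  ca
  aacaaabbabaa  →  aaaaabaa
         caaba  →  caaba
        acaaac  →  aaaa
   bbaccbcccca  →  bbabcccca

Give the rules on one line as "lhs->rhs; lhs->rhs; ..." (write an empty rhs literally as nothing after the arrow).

  | ccccabacbbbb => ccccababbbb => ccccabbb => ccccb => cc
  | bcbcbbabacca => bcbcbbabaca => bcbcbbabaa
  | bcacccbb => bcaccbb => bcacbb => bcabb => bc
  | aacaccaabba => aaaccaabba => aaacaabba => aaaaabba => aaaaa

abb->; ac->a; ccb->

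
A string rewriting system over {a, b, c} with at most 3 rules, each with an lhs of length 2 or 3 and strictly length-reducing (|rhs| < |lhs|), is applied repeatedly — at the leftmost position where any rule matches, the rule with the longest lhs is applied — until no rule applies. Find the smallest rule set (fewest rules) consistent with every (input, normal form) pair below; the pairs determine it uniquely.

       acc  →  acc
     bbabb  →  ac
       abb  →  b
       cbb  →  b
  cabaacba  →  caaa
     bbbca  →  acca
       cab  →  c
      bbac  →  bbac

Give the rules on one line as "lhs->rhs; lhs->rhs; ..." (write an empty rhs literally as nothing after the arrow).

  | acc
  | bbabb => bbb => ac
  | abb => b
  | cbb => b

ab->; bbb->ac; cb->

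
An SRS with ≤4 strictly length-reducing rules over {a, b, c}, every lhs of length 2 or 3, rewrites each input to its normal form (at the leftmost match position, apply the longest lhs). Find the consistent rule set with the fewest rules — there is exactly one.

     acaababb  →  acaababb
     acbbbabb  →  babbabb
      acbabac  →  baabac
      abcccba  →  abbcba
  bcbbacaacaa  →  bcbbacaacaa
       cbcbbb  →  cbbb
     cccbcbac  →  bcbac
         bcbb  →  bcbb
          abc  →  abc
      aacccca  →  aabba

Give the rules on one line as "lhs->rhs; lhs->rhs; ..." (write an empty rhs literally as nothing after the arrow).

  | acaababb
  | acbbbabb => babbabb
  | acbabac => baabac
  | abcccba => abbcba

acb->ba; cbc->c; cc->b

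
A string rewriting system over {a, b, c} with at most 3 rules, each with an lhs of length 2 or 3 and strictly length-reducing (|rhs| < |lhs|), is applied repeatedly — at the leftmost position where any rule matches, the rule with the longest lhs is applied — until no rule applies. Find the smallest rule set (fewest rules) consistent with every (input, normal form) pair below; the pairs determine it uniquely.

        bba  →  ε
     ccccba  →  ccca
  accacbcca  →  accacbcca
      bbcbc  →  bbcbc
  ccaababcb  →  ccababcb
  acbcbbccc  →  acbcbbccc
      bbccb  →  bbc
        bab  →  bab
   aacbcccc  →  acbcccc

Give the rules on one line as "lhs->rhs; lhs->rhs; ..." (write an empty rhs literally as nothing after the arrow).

  | bba => ε
  | ccccba => ccca
  | accacbcca
  | bbcbc

aa->a; bba->; ccb->c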